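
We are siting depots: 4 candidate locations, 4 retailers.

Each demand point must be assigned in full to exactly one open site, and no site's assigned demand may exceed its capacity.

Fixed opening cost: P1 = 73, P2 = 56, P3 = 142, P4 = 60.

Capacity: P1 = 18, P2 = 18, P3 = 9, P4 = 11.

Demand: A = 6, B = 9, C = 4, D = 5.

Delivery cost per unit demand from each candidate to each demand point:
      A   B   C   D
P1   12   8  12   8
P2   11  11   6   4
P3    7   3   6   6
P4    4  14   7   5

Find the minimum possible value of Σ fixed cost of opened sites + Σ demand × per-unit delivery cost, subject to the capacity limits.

283

Open {P2, P4}; cheapest assignment that respects the capacities:
  P2 (cap 18, load 18): B, C, D — cost 9×11 + 4×6 + 5×4 = 143
  P4 (cap 11, load 6): A — cost 6×4 = 24
  Shipping 167, fixed 116 → total 283.
  Any other capacity-feasible assignment to {P2, P4} ships for at least 167.
Compare {P1, P4}: its best feasible assignment gives total 297.
Compare {P1, P2}: its best feasible assignment gives total 311.
Every other set of open sites that can feasibly serve all demand totals ≥ 297 even under its best assignment. Minimum: 283.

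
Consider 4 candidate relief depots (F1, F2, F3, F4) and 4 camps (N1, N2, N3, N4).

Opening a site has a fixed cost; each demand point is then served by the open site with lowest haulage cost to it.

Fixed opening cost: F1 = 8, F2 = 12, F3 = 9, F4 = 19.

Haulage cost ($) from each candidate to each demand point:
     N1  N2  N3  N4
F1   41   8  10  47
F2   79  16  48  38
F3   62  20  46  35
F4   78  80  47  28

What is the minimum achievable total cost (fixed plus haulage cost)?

Open {F1, F3}: assign each demand point to its cheapest open site.
  N1→F1 41, N2→F1 8, N3→F1 10, N4→F3 35
  haulage cost 94, fixed 17 → total 111.
Compare {F1}: haulage cost 106 + fixed 8 = 114.
Compare {F1, F4}: haulage cost 87 + fixed 27 = 114.
Compare {F1, F2}: haulage cost 97 + fixed 20 = 117.
All other subsets cost ≥ 114. Minimum total cost: 111.

111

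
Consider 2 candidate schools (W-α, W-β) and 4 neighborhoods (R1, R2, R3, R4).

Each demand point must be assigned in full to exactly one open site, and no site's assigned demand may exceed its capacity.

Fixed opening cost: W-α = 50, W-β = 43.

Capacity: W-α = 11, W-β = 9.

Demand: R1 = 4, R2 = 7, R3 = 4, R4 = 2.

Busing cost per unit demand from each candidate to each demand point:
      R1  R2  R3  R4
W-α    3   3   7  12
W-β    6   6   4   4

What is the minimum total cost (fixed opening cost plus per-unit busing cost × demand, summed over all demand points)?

Open {W-α, W-β}; cheapest assignment that respects the capacities:
  W-α (cap 11, load 11): R1, R2 — cost 4×3 + 7×3 = 33
  W-β (cap 9, load 6): R3, R4 — cost 4×4 + 2×4 = 24
  Shipping 57, fixed 93 → total 150.
  Any other capacity-feasible assignment to {W-α, W-β} ships for at least 57.
Total demand is 17 and no other set of sites has combined capacity ≥ 17, so {W-α, W-β} is the only feasible choice of open sites. Minimum: 150.

150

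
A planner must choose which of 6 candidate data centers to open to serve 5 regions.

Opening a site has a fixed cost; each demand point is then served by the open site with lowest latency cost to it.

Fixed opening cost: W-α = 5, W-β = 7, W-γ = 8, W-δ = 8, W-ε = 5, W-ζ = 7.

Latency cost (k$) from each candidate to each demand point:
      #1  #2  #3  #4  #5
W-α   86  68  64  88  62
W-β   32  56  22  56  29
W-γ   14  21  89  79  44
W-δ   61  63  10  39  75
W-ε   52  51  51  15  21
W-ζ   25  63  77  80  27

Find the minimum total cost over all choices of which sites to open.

102

Open {W-γ, W-δ, W-ε}: assign each demand point to its cheapest open site.
  #1→W-γ 14, #2→W-γ 21, #3→W-δ 10, #4→W-ε 15, #5→W-ε 21
  latency cost 81, fixed 21 → total 102.
Compare {W-α, W-γ, W-δ, W-ε}: latency cost 81 + fixed 26 = 107.
Compare {W-β, W-γ, W-δ, W-ε}: latency cost 81 + fixed 28 = 109.
Compare {W-γ, W-δ, W-ε, W-ζ}: latency cost 81 + fixed 28 = 109.
All other subsets cost ≥ 107. Minimum total cost: 102.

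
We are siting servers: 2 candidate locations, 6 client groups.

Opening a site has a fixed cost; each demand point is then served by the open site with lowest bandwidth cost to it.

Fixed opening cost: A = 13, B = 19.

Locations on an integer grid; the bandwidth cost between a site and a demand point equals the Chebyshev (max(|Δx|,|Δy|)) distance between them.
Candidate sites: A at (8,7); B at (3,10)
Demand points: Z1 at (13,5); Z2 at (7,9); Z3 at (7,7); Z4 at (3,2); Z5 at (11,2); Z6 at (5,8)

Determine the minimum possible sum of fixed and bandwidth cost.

Open {A}: assign each demand point to its cheapest open site.
  Z1→A 5, Z2→A 2, Z3→A 1, Z4→A 5, Z5→A 5, Z6→A 3
  bandwidth cost 21, fixed 13 → total 34.
Compare {A, B}: bandwidth cost 20 + fixed 32 = 52.
Compare {B}: bandwidth cost 36 + fixed 19 = 55.

34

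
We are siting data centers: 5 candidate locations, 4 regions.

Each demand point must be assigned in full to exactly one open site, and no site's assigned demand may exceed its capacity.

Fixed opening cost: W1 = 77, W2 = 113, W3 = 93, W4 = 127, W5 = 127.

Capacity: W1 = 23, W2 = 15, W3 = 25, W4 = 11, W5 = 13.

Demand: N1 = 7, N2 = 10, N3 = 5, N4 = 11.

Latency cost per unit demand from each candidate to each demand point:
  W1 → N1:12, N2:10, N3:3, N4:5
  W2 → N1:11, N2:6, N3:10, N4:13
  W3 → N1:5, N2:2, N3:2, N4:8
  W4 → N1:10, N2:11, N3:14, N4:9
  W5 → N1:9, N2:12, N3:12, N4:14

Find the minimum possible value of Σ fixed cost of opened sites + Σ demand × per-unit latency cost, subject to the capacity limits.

290

Open {W1, W3}; cheapest assignment that respects the capacities:
  W1 (cap 23, load 11): N4 — cost 11×5 = 55
  W3 (cap 25, load 22): N1, N2, N3 — cost 7×5 + 10×2 + 5×2 = 65
  Shipping 120, fixed 170 → total 290.
  Any other capacity-feasible assignment to {W1, W3} ships for at least 120.
Compare {W3, W4}: its best feasible assignment gives total 384.
Compare {W2, W3}: its best feasible assignment gives total 399.
Every other set of open sites that can feasibly serve all demand totals ≥ 384 even under its best assignment. Minimum: 290.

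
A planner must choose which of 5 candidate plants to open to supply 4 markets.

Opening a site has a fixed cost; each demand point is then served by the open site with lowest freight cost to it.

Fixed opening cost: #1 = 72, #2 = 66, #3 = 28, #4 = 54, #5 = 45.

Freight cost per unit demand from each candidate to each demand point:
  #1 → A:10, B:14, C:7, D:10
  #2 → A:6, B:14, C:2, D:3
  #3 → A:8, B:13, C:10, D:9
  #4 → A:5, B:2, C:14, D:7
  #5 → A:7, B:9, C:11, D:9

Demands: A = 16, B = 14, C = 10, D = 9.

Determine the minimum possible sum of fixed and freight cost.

275

Open {#2, #4}: assign each demand point to its cheapest open site.
  A→#4 16×5=80, B→#4 14×2=28, C→#2 10×2=20, D→#2 9×3=27
  freight cost 155, fixed 120 → total 275.
Compare {#2, #3, #4}: freight cost 155 + fixed 148 = 303.
Compare {#2, #4, #5}: freight cost 155 + fixed 165 = 320.
Compare {#1, #2, #4}: freight cost 155 + fixed 192 = 347.
All other subsets cost ≥ 303. Minimum total cost: 275.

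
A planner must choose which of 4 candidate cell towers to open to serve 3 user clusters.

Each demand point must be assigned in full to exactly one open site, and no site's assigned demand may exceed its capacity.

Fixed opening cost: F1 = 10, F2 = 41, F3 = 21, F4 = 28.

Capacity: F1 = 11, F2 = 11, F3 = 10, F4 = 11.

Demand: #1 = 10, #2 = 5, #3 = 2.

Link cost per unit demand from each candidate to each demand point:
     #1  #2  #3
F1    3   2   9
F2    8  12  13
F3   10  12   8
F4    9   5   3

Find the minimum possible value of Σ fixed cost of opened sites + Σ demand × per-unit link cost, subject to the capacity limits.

99

Open {F1, F4}; cheapest assignment that respects the capacities:
  F1 (cap 11, load 10): #1 — cost 10×3 = 30
  F4 (cap 11, load 7): #2, #3 — cost 5×5 + 2×3 = 31
  Shipping 61, fixed 38 → total 99.
  Any other capacity-feasible assignment to {F1, F4} ships for at least 61.
Compare {F1, F3, F4}: its best feasible assignment gives total 120.
Compare {F1, F3}: its best feasible assignment gives total 137.
Every other set of open sites that can feasibly serve all demand totals ≥ 120 even under its best assignment. Minimum: 99.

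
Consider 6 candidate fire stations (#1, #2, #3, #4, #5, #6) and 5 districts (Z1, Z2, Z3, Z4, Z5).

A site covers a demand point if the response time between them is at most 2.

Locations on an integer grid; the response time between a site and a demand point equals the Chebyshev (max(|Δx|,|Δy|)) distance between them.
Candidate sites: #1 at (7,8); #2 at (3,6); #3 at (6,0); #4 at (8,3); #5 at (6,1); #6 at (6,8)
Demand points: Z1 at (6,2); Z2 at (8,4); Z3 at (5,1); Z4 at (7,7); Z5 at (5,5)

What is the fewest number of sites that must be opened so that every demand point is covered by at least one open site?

Coverage sets (demand points within 2 of each site):
  #1: {Z4}
  #2: {Z5}
  #3: {Z1, Z3}
  #4: {Z1, Z2}
  #5: {Z1, Z3}
  #6: {Z4}
No 3 sites suffice: every size-3 union leaves at least one demand point uncovered.
But {#1, #2, #3, #4} covers everything, so the minimum is 4.

4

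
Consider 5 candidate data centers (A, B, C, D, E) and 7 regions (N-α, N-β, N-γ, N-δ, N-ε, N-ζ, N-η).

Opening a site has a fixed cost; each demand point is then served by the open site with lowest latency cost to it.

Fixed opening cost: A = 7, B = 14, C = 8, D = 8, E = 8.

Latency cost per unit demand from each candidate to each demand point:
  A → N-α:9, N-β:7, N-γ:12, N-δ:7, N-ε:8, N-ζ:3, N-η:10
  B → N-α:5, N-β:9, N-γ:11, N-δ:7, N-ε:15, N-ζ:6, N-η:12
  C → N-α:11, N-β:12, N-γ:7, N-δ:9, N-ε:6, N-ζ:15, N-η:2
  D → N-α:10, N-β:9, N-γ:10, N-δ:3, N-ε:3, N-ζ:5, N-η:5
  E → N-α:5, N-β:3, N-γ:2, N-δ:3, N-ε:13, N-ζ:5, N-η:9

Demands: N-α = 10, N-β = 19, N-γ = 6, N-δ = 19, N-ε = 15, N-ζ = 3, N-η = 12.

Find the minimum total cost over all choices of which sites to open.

Open {C, D, E}: assign each demand point to its cheapest open site.
  N-α→E 10×5=50, N-β→E 19×3=57, N-γ→E 6×2=12, N-δ→D 19×3=57, N-ε→D 15×3=45, N-ζ→D 3×5=15, N-η→C 12×2=24
  latency cost 260, fixed 24 → total 284.
Compare {A, C, D, E}: latency cost 254 + fixed 31 = 285.
Compare {B, C, D, E}: latency cost 260 + fixed 38 = 298.
Compare {A, B, C, D, E}: latency cost 254 + fixed 45 = 299.
All other subsets cost ≥ 285. Minimum total cost: 284.

284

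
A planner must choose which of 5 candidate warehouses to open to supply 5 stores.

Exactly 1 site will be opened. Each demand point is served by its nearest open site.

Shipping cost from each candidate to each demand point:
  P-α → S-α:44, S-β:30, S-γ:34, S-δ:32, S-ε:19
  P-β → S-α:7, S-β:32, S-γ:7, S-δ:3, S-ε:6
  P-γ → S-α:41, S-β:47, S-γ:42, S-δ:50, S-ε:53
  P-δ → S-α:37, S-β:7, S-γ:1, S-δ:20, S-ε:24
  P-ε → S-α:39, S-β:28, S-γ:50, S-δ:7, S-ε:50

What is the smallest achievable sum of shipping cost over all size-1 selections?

55

Open {P-β}.
  S-α→P-β 7, S-β→P-β 32, S-γ→P-β 7, S-δ→P-β 3, S-ε→P-β 6  ⇒ total 55.
Compare {P-δ}: total 89.
Compare {P-α}: total 159.
No size-1 selection does better; minimum is 55.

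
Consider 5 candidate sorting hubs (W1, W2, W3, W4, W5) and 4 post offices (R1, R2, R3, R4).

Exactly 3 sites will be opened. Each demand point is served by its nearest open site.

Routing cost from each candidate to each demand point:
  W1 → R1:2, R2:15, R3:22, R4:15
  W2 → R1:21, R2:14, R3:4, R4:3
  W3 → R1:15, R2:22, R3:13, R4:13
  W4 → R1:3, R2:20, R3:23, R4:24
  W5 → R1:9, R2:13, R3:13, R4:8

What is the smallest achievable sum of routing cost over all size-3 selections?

22

Open {W1, W2, W5}.
  R1→W1 2, R2→W5 13, R3→W2 4, R4→W2 3  ⇒ total 22.
Compare {W1, W2, W3}: total 23.
Compare {W1, W2, W4}: total 23.
No size-3 selection does better; minimum is 22.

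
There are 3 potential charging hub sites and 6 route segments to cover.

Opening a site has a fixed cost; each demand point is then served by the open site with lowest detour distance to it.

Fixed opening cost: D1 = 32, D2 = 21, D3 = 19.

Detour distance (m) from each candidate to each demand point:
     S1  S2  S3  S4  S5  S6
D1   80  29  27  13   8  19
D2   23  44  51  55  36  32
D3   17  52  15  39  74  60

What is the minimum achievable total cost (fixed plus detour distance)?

Open {D1, D3}: assign each demand point to its cheapest open site.
  S1→D3 17, S2→D1 29, S3→D3 15, S4→D1 13, S5→D1 8, S6→D1 19
  detour distance 101, fixed 51 → total 152.
Compare {D1, D2}: detour distance 119 + fixed 53 = 172.
Compare {D1, D2, D3}: detour distance 101 + fixed 72 = 173.
Compare {D1}: detour distance 176 + fixed 32 = 208.
All other subsets cost ≥ 172. Minimum total cost: 152.

152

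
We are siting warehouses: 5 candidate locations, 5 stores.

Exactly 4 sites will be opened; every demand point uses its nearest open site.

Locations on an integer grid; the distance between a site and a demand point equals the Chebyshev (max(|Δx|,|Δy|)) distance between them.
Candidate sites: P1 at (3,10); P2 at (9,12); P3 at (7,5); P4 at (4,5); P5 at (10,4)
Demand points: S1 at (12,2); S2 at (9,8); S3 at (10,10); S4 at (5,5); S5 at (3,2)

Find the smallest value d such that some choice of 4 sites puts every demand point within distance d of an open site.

Open {P2, P3, P4, P5}.
  Farthest demand point is S2 at distance 3 (to P3); all others are ≤ 3.
With {P1, P2, P3, P5} the worst case is 4.
With {P1, P2, P4, P5} the worst case is 4.
No size-4 selection achieves below 3.

3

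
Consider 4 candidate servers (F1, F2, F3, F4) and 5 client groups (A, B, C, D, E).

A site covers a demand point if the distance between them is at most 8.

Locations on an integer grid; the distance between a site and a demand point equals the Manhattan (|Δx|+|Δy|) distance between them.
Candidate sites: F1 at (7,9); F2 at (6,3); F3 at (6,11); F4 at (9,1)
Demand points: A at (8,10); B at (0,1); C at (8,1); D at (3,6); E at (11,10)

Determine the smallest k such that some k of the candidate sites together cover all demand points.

2

Coverage sets (demand points within 8 of each site):
  F1: {A, D, E}
  F2: {B, C, D}
  F3: {A, D, E}
  F4: {C}
No single site covers all 5 demand points.
But {F1, F2} covers everything, so the minimum is 2.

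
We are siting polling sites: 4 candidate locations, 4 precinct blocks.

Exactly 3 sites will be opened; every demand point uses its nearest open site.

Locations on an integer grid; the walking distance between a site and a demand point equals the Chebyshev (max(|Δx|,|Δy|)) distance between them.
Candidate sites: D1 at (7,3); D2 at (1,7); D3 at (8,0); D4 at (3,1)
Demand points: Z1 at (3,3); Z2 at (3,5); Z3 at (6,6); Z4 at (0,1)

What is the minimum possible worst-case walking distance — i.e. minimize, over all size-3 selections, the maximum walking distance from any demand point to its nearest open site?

Open {D1, D2, D4}.
  Farthest demand point is Z3 at walking distance 3 (to D1); all others are ≤ 3.
With {D1, D3, D4} the worst case is 4.
With {D2, D3, D4} the worst case is 5.
No size-3 selection achieves below 3.

3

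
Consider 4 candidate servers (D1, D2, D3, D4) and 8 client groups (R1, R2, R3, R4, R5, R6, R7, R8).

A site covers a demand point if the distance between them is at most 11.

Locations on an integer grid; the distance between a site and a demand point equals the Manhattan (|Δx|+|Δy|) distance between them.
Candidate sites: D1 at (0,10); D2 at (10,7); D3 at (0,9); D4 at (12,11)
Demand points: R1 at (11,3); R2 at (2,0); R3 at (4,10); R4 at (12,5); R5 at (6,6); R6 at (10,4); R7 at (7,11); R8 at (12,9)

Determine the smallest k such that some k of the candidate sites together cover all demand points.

2

Coverage sets (demand points within 11 of each site):
  D1: {R3, R5, R7}
  D2: {R1, R3, R4, R5, R6, R7, R8}
  D3: {R2, R3, R5, R7}
  D4: {R1, R3, R4, R5, R6, R7, R8}
No single site covers all 8 demand points.
But {D2, D3} covers everything, so the minimum is 2.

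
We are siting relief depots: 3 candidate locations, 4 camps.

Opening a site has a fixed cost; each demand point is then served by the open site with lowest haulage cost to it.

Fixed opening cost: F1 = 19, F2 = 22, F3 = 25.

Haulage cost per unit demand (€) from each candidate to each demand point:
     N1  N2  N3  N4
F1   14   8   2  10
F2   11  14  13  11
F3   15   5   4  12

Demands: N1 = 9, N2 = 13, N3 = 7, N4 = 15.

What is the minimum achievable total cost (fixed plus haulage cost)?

Open {F1, F2, F3}: assign each demand point to its cheapest open site.
  N1→F2 9×11=99, N2→F3 13×5=65, N3→F1 7×2=14, N4→F1 15×10=150
  haulage cost 328, fixed 66 → total 394.
Compare {F1, F3}: haulage cost 355 + fixed 44 = 399.
Compare {F2, F3}: haulage cost 357 + fixed 47 = 404.
Compare {F1, F2}: haulage cost 367 + fixed 41 = 408.
All other subsets cost ≥ 399. Minimum total cost: 394.

394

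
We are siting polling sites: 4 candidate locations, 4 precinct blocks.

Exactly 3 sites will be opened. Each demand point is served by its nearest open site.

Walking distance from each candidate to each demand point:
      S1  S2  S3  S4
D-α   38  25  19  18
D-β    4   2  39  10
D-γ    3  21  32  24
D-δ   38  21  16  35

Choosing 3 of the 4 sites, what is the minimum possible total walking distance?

31

Open {D-β, D-γ, D-δ}.
  S1→D-γ 3, S2→D-β 2, S3→D-δ 16, S4→D-β 10  ⇒ total 31.
Compare {D-α, D-β, D-δ}: total 32.
Compare {D-α, D-β, D-γ}: total 34.
No size-3 selection does better; minimum is 31.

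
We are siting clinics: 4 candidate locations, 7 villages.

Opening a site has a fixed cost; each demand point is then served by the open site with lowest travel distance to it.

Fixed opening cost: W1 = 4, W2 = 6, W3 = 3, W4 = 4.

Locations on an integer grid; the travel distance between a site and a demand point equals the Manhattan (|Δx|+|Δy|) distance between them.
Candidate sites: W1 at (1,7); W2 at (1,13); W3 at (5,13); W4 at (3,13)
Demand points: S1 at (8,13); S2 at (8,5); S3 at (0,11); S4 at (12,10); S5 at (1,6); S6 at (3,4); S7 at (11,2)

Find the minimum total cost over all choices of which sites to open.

Open {W1, W3}: assign each demand point to its cheapest open site.
  S1→W3 3, S2→W1 9, S3→W1 5, S4→W3 10, S5→W1 1, S6→W1 5, S7→W1 15
  travel distance 48, fixed 7 → total 55.
Compare {W1, W2, W3}: travel distance 46 + fixed 13 = 59.
Compare {W1, W3, W4}: travel distance 48 + fixed 11 = 59.
Compare {W1, W4}: travel distance 52 + fixed 8 = 60.
All other subsets cost ≥ 59. Minimum total cost: 55.

55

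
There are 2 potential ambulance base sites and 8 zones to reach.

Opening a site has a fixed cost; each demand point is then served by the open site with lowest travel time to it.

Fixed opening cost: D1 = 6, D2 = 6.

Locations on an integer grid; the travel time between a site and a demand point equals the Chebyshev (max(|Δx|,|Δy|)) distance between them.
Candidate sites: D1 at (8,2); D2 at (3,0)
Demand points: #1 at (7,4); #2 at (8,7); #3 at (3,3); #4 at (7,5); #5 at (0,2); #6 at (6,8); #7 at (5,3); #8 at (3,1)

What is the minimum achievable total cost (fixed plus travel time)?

Open {D1, D2}: assign each demand point to its cheapest open site.
  #1→D1 2, #2→D1 5, #3→D2 3, #4→D1 3, #5→D2 3, #6→D1 6, #7→D1 3, #8→D2 1
  travel time 26, fixed 12 → total 38.
Compare {D2}: travel time 34 + fixed 6 = 40.
Compare {D1}: travel time 37 + fixed 6 = 43.

38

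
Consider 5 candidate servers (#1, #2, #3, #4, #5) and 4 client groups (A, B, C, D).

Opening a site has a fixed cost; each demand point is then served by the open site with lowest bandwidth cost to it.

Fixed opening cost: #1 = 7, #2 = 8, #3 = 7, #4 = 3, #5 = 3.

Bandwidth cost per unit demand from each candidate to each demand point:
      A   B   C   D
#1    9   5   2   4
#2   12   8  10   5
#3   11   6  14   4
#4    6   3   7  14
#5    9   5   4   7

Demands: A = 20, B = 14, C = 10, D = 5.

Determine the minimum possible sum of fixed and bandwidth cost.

Open {#1, #4}: assign each demand point to its cheapest open site.
  A→#4 20×6=120, B→#4 14×3=42, C→#1 10×2=20, D→#1 5×4=20
  bandwidth cost 202, fixed 10 → total 212.
Compare {#1, #4, #5}: bandwidth cost 202 + fixed 13 = 215.
Compare {#1, #3, #4}: bandwidth cost 202 + fixed 17 = 219.
Compare {#1, #2, #4}: bandwidth cost 202 + fixed 18 = 220.
All other subsets cost ≥ 215. Minimum total cost: 212.

212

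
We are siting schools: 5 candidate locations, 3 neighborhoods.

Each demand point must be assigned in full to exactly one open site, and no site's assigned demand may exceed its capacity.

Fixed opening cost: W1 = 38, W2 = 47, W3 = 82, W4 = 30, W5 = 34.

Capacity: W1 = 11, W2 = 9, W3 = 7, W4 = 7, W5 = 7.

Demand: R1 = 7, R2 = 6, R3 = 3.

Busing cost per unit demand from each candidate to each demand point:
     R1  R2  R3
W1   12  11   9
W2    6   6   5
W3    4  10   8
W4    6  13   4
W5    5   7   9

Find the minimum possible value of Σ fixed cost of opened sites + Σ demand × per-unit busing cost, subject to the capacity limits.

167

Open {W2, W5}; cheapest assignment that respects the capacities:
  W2 (cap 9, load 9): R2, R3 — cost 6×6 + 3×5 = 51
  W5 (cap 7, load 7): R1 — cost 7×5 = 35
  Shipping 86, fixed 81 → total 167.
  Any other capacity-feasible assignment to {W2, W5} ships for at least 86.
Compare {W2, W4}: its best feasible assignment gives total 170.
Compare {W2, W4, W5}: its best feasible assignment gives total 194.
Every other set of open sites that can feasibly serve all demand totals ≥ 170 even under its best assignment. Minimum: 167.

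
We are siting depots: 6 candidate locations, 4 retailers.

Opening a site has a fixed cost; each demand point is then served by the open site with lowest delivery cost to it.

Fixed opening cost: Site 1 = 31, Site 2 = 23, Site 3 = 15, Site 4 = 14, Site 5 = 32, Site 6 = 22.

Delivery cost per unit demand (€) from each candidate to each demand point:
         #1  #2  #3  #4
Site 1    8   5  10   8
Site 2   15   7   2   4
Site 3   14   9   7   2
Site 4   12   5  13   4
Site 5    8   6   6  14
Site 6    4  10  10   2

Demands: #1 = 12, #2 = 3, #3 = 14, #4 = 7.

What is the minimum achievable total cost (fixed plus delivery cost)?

156

Open {Site 2, Site 6}: assign each demand point to its cheapest open site.
  #1→Site 6 12×4=48, #2→Site 2 3×7=21, #3→Site 2 14×2=28, #4→Site 6 7×2=14
  delivery cost 111, fixed 45 → total 156.
Compare {Site 2, Site 4, Site 6}: delivery cost 105 + fixed 59 = 164.
Compare {Site 2, Site 3, Site 6}: delivery cost 111 + fixed 60 = 171.
Compare {Site 2, Site 3, Site 4, Site 6}: delivery cost 105 + fixed 74 = 179.
All other subsets cost ≥ 164. Minimum total cost: 156.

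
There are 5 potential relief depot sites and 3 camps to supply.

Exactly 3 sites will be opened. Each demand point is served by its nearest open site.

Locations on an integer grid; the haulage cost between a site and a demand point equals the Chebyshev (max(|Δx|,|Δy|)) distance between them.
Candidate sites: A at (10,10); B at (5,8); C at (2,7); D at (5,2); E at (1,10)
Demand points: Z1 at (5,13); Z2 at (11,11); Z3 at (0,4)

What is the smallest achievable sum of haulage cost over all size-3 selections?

8

Open {A, C, E}.
  Z1→E 4, Z2→A 1, Z3→C 3  ⇒ total 8.
Compare {A, B, C}: total 9.
Compare {A, C, D}: total 9.
No size-3 selection does better; minimum is 8.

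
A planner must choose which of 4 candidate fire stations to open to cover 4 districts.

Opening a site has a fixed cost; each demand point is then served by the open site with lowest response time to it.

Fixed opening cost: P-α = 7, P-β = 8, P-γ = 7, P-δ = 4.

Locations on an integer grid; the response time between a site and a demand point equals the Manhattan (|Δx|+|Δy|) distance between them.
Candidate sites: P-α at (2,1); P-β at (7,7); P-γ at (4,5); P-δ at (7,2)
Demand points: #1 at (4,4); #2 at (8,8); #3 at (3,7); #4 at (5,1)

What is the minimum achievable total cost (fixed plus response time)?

Open {P-γ}: assign each demand point to its cheapest open site.
  #1→P-γ 1, #2→P-γ 7, #3→P-γ 3, #4→P-γ 5
  response time 16, fixed 7 → total 23.
Compare {P-γ, P-δ}: response time 14 + fixed 11 = 25.
Compare {P-β, P-γ}: response time 11 + fixed 15 = 26.
Compare {P-β, P-δ}: response time 14 + fixed 12 = 26.
All other subsets cost ≥ 25. Minimum total cost: 23.

23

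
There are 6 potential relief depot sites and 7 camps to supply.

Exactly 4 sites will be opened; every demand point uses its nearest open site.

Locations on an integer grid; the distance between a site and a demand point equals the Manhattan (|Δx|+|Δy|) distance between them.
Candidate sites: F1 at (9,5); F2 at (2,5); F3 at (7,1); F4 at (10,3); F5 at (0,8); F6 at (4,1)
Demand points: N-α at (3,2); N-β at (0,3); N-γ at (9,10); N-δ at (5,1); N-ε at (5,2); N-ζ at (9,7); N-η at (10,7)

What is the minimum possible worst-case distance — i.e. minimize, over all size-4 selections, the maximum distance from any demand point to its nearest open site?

Open {F1, F2, F3, F4}.
  Farthest demand point is N-γ at distance 5 (to F1); all others are ≤ 5.
With {F1, F2, F3, F5} the worst case is 5.
With {F1, F2, F3, F6} the worst case is 5.
No size-4 selection achieves below 5.

5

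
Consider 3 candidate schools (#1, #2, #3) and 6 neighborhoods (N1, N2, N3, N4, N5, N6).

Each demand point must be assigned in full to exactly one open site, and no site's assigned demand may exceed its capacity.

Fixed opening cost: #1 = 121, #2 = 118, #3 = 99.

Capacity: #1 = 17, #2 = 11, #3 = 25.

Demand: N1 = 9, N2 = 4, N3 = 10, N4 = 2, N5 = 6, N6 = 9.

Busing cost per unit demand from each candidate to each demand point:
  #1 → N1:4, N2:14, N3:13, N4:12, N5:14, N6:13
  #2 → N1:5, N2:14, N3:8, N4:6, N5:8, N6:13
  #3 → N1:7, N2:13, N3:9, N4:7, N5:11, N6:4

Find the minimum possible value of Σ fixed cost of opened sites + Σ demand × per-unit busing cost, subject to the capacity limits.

Open {#1, #3}; cheapest assignment that respects the capacities:
  #1 (cap 17, load 15): N1, N2, N4 — cost 9×4 + 4×14 + 2×12 = 116
  #3 (cap 25, load 25): N3, N5, N6 — cost 10×9 + 6×11 + 9×4 = 192
  Shipping 308, fixed 220 → total 528.
  Any other capacity-feasible assignment to {#1, #3} ships for at least 308.
Compare {#1, #2, #3}: its best feasible assignment gives total 612.
Every other set of open sites that can feasibly serve all demand totals ≥ 612 even under its best assignment. Minimum: 528.

528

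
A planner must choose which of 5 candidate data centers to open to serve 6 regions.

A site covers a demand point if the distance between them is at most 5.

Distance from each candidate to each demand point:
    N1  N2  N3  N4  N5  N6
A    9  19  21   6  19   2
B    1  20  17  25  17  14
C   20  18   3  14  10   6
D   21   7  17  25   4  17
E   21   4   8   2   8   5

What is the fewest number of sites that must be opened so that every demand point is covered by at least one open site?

Coverage sets (demand points within 5 of each site):
  A: {N6}
  B: {N1}
  C: {N3}
  D: {N5}
  E: {N2, N4, N6}
No 3 sites suffice: every size-3 union leaves at least one demand point uncovered.
But {B, C, D, E} covers everything, so the minimum is 4.

4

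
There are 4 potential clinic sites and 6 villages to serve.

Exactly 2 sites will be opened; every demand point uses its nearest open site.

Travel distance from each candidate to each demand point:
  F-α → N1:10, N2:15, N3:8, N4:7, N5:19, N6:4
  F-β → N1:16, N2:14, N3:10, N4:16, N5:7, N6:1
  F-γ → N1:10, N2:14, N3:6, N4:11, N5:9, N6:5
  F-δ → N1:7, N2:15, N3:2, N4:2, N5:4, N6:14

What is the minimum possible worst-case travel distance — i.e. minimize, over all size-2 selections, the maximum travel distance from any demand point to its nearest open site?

Open {F-α, F-β}.
  Farthest demand point is N2 at travel distance 14 (to F-β); all others are ≤ 14.
With {F-α, F-γ} the worst case is 14.
With {F-β, F-γ} the worst case is 14.
No size-2 selection achieves below 14.

14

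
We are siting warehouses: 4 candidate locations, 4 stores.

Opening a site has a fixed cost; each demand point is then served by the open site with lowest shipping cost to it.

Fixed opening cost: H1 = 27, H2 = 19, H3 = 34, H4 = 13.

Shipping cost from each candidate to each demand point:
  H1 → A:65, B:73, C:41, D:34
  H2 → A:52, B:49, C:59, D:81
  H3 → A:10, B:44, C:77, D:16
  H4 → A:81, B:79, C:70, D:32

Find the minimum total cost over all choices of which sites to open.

Open {H1, H3}: assign each demand point to its cheapest open site.
  A→H3 10, B→H3 44, C→H1 41, D→H3 16
  shipping cost 111, fixed 61 → total 172.
Compare {H3}: shipping cost 147 + fixed 34 = 181.
Compare {H2, H3}: shipping cost 129 + fixed 53 = 182.
Compare {H1, H3, H4}: shipping cost 111 + fixed 74 = 185.
All other subsets cost ≥ 181. Minimum total cost: 172.

172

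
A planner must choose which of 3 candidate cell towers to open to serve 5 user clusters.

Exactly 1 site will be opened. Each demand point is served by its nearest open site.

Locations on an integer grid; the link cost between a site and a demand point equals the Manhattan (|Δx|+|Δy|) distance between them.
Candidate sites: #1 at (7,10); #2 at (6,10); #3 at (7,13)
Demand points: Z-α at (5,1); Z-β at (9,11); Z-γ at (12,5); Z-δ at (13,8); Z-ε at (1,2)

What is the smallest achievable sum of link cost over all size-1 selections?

46

Open {#1}.
  Z-α→#1 11, Z-β→#1 3, Z-γ→#1 10, Z-δ→#1 8, Z-ε→#1 14  ⇒ total 46.
Compare {#2}: total 47.
Compare {#3}: total 59.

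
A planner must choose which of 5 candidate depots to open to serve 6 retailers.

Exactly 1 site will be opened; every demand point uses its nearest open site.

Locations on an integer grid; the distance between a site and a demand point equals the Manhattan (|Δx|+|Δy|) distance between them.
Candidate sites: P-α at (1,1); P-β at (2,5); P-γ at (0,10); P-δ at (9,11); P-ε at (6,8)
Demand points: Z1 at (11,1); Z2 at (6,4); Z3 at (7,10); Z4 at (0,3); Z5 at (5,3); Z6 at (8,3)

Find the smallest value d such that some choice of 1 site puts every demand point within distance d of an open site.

Open {P-ε}.
  Farthest demand point is Z1 at distance 12 (to P-ε); all others are ≤ 12.
With {P-β} the worst case is 13.
With {P-α} the worst case is 15.
No size-1 selection achieves below 12.

12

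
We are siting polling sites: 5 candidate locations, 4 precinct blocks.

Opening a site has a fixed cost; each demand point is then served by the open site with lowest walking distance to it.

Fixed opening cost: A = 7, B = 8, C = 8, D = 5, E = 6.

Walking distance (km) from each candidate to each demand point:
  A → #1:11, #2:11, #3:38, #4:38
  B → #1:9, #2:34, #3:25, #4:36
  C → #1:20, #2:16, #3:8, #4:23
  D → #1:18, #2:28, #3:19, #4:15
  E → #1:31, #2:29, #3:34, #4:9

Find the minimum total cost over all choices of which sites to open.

Open {A, C, E}: assign each demand point to its cheapest open site.
  #1→A 11, #2→A 11, #3→C 8, #4→E 9
  walking distance 39, fixed 21 → total 60.
Compare {B, C, E}: walking distance 42 + fixed 22 = 64.
Compare {A, C, D}: walking distance 45 + fixed 20 = 65.
Compare {A, C, D, E}: walking distance 39 + fixed 26 = 65.
All other subsets cost ≥ 64. Minimum total cost: 60.

60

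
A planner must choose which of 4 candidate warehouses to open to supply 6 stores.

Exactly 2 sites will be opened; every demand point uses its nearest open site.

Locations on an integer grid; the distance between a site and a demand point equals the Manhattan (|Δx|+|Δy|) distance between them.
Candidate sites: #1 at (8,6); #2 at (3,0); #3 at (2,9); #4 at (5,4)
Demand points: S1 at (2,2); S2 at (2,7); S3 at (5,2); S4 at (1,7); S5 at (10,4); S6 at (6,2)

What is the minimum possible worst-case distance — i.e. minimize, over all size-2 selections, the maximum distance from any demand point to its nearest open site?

Open {#3, #4}.
  Farthest demand point is S1 at distance 5 (to #4); all others are ≤ 5.
With {#1, #3} the worst case is 7.
With {#1, #4} the worst case is 7.
No size-2 selection achieves below 5.

5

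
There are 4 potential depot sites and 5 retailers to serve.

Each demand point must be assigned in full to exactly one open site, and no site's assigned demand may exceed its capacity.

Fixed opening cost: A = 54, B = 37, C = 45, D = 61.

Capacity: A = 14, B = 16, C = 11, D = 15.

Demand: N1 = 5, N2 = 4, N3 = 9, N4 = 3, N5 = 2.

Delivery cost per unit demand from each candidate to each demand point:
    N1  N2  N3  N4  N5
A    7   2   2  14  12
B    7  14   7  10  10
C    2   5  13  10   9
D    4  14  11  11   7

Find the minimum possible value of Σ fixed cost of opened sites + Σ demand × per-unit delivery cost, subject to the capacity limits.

Open {A, C}; cheapest assignment that respects the capacities:
  A (cap 14, load 13): N2, N3 — cost 4×2 + 9×2 = 26
  C (cap 11, load 10): N1, N4, N5 — cost 5×2 + 3×10 + 2×9 = 58
  Shipping 84, fixed 99 → total 183.
  Any other capacity-feasible assignment to {A, C} ships for at least 84.
Compare {A, B}: its best feasible assignment gives total 202.
Compare {A, D}: its best feasible assignment gives total 208.
Every other set of open sites that can feasibly serve all demand totals ≥ 202 even under its best assignment. Minimum: 183.

183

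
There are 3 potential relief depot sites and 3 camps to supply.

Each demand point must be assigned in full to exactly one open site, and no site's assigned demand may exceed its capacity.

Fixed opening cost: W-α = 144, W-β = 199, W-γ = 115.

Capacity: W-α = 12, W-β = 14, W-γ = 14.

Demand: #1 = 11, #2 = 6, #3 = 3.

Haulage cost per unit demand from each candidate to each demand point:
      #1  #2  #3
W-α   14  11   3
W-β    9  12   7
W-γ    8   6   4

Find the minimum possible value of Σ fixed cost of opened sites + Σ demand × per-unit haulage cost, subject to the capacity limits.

422

Open {W-α, W-γ}; cheapest assignment that respects the capacities:
  W-α (cap 12, load 9): #2, #3 — cost 6×11 + 3×3 = 75
  W-γ (cap 14, load 11): #1 — cost 11×8 = 88
  Shipping 163, fixed 259 → total 422.
  Any other capacity-feasible assignment to {W-α, W-γ} ships for at least 163.
Compare {W-β, W-γ}: its best feasible assignment gives total 461.
Compare {W-α, W-β}: its best feasible assignment gives total 517.
Every other set of open sites that can feasibly serve all demand totals ≥ 461 even under its best assignment. Minimum: 422.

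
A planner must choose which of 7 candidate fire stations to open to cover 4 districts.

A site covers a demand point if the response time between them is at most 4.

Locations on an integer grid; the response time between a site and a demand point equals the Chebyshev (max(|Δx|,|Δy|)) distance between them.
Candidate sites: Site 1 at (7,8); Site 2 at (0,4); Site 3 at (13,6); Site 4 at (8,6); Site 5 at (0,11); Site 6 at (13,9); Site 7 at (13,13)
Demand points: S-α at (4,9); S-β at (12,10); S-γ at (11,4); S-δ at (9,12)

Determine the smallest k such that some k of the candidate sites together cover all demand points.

2

Coverage sets (demand points within 4 of each site):
  Site 1: {S-α, S-γ, S-δ}
  Site 2: {}
  Site 3: {S-β, S-γ}
  Site 4: {S-α, S-β, S-γ}
  Site 5: {S-α}
  Site 6: {S-β, S-δ}
  Site 7: {S-β, S-δ}
No single site covers all 4 demand points.
But {Site 1, Site 3} covers everything, so the minimum is 2.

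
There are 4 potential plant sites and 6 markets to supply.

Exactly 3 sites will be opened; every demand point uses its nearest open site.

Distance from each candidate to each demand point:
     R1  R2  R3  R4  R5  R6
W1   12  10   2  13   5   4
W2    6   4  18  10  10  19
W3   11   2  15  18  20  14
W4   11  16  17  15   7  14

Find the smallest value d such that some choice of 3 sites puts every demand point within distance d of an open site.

10

Open {W1, W2, W3}.
  Farthest demand point is R4 at distance 10 (to W2); all others are ≤ 10.
With {W1, W2, W4} the worst case is 10.
With {W1, W3, W4} the worst case is 13.
No size-3 selection achieves below 10.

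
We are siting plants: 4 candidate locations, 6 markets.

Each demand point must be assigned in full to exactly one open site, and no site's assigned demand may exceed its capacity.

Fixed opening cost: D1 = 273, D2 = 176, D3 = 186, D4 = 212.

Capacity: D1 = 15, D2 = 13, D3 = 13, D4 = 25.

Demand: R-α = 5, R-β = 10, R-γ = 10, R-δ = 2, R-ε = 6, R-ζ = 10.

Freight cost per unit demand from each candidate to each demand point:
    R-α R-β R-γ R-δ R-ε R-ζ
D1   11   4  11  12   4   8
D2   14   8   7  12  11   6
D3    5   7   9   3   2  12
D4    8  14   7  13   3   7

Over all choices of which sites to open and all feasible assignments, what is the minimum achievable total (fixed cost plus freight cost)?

837

Open {D2, D3, D4}; cheapest assignment that respects the capacities:
  D2 (cap 13, load 10): R-β — cost 10×8 = 80
  D3 (cap 13, load 13): R-α, R-δ, R-ε — cost 5×5 + 2×3 + 6×2 = 43
  D4 (cap 25, load 20): R-γ, R-ζ — cost 10×7 + 10×7 = 140
  Shipping 263, fixed 574 → total 837.
  Any other capacity-feasible assignment to {D2, D3, D4} ships for at least 263.
Compare {D1, D3, D4}: its best feasible assignment gives total 894.
Compare {D1, D2, D4}: its best feasible assignment gives total 913.
Every other set of open sites that can feasibly serve all demand totals ≥ 894 even under its best assignment. Minimum: 837.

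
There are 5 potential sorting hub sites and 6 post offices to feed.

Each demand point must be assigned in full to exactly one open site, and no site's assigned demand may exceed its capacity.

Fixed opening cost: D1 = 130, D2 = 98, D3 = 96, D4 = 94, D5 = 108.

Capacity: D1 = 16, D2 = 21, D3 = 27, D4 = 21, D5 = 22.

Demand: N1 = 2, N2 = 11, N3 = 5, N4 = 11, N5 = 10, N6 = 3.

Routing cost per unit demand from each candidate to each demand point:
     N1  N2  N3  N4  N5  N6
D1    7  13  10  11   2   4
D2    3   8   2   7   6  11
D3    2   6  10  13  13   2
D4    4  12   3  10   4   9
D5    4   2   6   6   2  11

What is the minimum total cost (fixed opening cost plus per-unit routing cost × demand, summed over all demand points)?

374

Open {D2, D5}; cheapest assignment that respects the capacities:
  D2 (cap 21, load 21): N1, N3, N4, N6 — cost 2×3 + 5×2 + 11×7 + 3×11 = 126
  D5 (cap 22, load 21): N2, N5 — cost 11×2 + 10×2 = 42
  Shipping 168, fixed 206 → total 374.
  Any other capacity-feasible assignment to {D2, D5} ships for at least 168.
Compare {D4, D5}: its best feasible assignment gives total 380.
Compare {D3, D5}: its best feasible assignment gives total 416.
Every other set of open sites that can feasibly serve all demand totals ≥ 380 even under its best assignment. Minimum: 374.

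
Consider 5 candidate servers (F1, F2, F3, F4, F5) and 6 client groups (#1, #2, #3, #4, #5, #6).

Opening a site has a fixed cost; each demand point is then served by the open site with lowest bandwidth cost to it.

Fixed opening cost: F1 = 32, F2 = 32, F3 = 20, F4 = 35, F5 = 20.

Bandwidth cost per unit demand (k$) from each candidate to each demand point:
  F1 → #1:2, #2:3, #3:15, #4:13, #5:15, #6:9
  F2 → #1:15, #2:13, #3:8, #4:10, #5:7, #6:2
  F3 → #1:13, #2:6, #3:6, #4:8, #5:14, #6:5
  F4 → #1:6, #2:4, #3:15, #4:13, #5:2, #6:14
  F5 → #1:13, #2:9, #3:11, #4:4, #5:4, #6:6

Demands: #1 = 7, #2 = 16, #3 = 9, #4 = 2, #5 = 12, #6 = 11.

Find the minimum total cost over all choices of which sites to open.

296

Open {F1, F2, F5}: assign each demand point to its cheapest open site.
  #1→F1 7×2=14, #2→F1 16×3=48, #3→F2 9×8=72, #4→F5 2×4=8, #5→F5 12×4=48, #6→F2 11×2=22
  bandwidth cost 212, fixed 84 → total 296.
Compare {F1, F2, F3, F4}: bandwidth cost 178 + fixed 119 = 297.
Compare {F1, F3, F4}: bandwidth cost 211 + fixed 87 = 298.
Compare {F1, F2, F3, F5}: bandwidth cost 194 + fixed 104 = 298.
All other subsets cost ≥ 297. Minimum total cost: 296.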